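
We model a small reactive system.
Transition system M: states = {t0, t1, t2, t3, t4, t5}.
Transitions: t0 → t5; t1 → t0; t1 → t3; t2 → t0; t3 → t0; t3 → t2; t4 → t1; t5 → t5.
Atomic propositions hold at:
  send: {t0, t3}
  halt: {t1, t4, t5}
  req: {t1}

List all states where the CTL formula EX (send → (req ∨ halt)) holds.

Sat(req ∨ halt) = {t1, t4, t5}
Sat(send → (req ∨ halt)) = {t1, t2, t4, t5}
Sat(EX (send → (req ∨ halt))) = {s : some successor in {t1, t2, t4, t5}} = {t0, t3, t4, t5}

{t0, t3, t4, t5}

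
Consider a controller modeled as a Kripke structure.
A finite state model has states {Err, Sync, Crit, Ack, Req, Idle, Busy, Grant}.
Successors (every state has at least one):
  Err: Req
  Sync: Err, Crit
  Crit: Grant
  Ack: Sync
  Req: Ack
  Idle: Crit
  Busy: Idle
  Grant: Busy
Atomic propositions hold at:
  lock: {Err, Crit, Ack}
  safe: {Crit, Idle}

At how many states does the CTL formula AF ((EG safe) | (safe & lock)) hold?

EG safe: greatest fixpoint, start Z0 = {Crit, Idle}, keep only states in Sat with some successor in Z. Z1 = {Idle}; Z2 = ∅; fixed.
Sat(EG safe) = ∅
Sat(safe & lock) = {Crit}
Sat((EG safe) | (safe & lock)) = {Crit}
AF ((EG safe) | (safe & lock)): least fixpoint, start Z0 = {Crit}, add states with every successor in Z. Z1 = {Crit, Idle}; Z2 = {Crit, Idle, Busy}; Z3 = {Crit, Idle, Busy, Grant}; fixed.
Sat(AF ((EG safe) | (safe & lock))) = {Crit, Idle, Busy, Grant}
|Sat(AF ((EG safe) | (safe & lock)))| = |{Crit, Idle, Busy, Grant}| = 4.

4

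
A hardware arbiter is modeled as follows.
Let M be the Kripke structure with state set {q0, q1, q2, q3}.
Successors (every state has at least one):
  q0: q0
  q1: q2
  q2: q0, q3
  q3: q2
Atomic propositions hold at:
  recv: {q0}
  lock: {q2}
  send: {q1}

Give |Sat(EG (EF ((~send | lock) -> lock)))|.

3

Sat(~send) = {q0, q2, q3}
Sat(~send | lock) = {q0, q2, q3}
Sat((~send | lock) -> lock) = {q1, q2}
EF ((~send | lock) -> lock): least fixpoint, start Z0 = {q1, q2}, add states with some successor in Z. Z1 = {q1, q2, q3}; fixed.
Sat(EF ((~send | lock) -> lock)) = {q1, q2, q3}
EG (EF ((~send | lock) -> lock)): greatest fixpoint, start Z0 = {q1, q2, q3}, keep only states in Sat with some successor in Z. Already a fixed point.
Sat(EG (EF ((~send | lock) -> lock))) = {q1, q2, q3}
|Sat(EG (EF ((~send | lock) -> lock)))| = |{q1, q2, q3}| = 3.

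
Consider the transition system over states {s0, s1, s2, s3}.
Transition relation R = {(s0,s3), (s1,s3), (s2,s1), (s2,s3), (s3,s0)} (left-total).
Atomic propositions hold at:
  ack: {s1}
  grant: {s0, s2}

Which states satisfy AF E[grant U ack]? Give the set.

{s1, s2}

E[grant U ack]: least fixpoint, start Z0 = Sat(ack) = {s1}, add states in Sat(grant) with some successor in Z. Z1 = {s1, s2}; fixed.
Sat(E[grant U ack]) = {s1, s2}
AF E[grant U ack]: least fixpoint, start Z0 = {s1, s2}, add states with every successor in Z. Already a fixed point.
Sat(AF E[grant U ack]) = {s1, s2}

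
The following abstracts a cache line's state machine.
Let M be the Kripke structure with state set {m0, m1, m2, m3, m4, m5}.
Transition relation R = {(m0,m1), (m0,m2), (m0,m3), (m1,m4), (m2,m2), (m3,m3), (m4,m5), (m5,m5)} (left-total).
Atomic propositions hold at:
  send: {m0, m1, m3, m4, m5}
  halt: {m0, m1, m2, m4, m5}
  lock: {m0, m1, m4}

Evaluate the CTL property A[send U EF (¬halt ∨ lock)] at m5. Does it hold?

No

Sat(¬halt) = {m3}
Sat(¬halt ∨ lock) = {m0, m1, m3, m4}
EF (¬halt ∨ lock): least fixpoint, start Z0 = {m0, m1, m3, m4}, add states with some successor in Z. Already a fixed point.
Sat(EF (¬halt ∨ lock)) = {m0, m1, m3, m4}
A[send U EF (¬halt ∨ lock)]: least fixpoint, start Z0 = Sat(EF (¬halt ∨ lock)) = {m0, m1, m3, m4}, add states in Sat(send) with every successor in Z. Already a fixed point.
Sat(A[send U EF (¬halt ∨ lock)]) = {m0, m1, m3, m4}
m5 ∉ Sat(A[send U EF (¬halt ∨ lock)]) = {m0, m1, m3, m4}, so the formula does not hold at m5.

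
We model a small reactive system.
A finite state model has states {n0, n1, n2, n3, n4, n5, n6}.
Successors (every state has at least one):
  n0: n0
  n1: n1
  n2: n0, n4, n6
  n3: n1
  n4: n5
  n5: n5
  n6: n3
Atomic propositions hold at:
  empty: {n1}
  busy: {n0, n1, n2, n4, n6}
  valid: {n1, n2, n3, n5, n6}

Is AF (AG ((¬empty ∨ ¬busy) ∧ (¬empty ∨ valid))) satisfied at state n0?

Sat(¬empty) = {n0, n2, n3, n4, n5, n6}
Sat(¬busy) = {n3, n5}
Sat(¬empty ∨ ¬busy) = {n0, n2, n3, n4, n5, n6}
Sat(¬empty ∨ valid) = {n0, n1, n2, n3, n4, n5, n6}
Sat((¬empty ∨ ¬busy) ∧ (¬empty ∨ valid)) = {n0, n2, n3, n4, n5, n6}
AG ((¬empty ∨ ¬busy) ∧ (¬empty ∨ valid)): greatest fixpoint, start Z0 = {n0, n2, n3, n4, n5, n6}, keep only states in Sat with every successor in Z. Z1 = {n0, n2, n4, n5, n6}; Z2 = {n0, n2, n4, n5}; Z3 = {n0, n4, n5}; fixed.
Sat(AG ((¬empty ∨ ¬busy) ∧ (¬empty ∨ valid))) = {n0, n4, n5}
AF (AG ((¬empty ∨ ¬busy) ∧ (¬empty ∨ valid))): least fixpoint, start Z0 = {n0, n4, n5}, add states with every successor in Z. Already a fixed point.
Sat(AF (AG ((¬empty ∨ ¬busy) ∧ (¬empty ∨ valid)))) = {n0, n4, n5}
n0 ∈ Sat(AF (AG ((¬empty ∨ ¬busy) ∧ (¬empty ∨ valid)))) = {n0, n4, n5}, so the formula holds at n0.

Yes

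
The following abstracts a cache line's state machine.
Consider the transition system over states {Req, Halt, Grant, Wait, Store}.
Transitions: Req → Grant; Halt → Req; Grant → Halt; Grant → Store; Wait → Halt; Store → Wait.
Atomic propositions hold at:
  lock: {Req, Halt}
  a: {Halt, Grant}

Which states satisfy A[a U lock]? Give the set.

A[a U lock]: least fixpoint, start Z0 = Sat(lock) = {Req, Halt}, add states in Sat(a) with every successor in Z. Already a fixed point.
Sat(A[a U lock]) = {Req, Halt}

{Req, Halt}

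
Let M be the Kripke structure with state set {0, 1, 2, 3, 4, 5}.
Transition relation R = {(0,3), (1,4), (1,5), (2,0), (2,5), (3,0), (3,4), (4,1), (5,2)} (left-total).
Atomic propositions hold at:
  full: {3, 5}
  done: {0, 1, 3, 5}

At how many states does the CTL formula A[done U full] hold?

3

A[done U full]: least fixpoint, start Z0 = Sat(full) = {3, 5}, add states in Sat(done) with every successor in Z. Z1 = {0, 3, 5}; fixed.
Sat(A[done U full]) = {0, 3, 5}
|Sat(A[done U full])| = |{0, 3, 5}| = 3.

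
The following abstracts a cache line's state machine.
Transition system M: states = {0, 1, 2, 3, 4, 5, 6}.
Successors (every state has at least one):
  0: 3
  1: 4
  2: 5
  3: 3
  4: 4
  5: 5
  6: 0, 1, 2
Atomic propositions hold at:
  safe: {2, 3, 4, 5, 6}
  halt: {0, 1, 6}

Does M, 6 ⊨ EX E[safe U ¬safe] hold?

Yes

Sat(¬safe) = {0, 1}
E[safe U ¬safe]: least fixpoint, start Z0 = Sat(¬safe) = {0, 1}, add states in Sat(safe) with some successor in Z. Z1 = {0, 1, 6}; fixed.
Sat(E[safe U ¬safe]) = {0, 1, 6}
Sat(EX E[safe U ¬safe]) = {s : some successor in {0, 1, 6}} = {6}
6 ∈ Sat(EX E[safe U ¬safe]) = {6}, so the formula holds at 6.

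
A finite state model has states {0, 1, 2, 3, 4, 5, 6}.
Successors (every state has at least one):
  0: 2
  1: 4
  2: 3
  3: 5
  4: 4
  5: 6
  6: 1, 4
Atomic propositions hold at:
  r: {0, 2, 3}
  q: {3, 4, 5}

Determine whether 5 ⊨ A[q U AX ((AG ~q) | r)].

Sat(~q) = {0, 1, 2, 6}
AG ~q: greatest fixpoint, start Z0 = {0, 1, 2, 6}, keep only states in Sat with every successor in Z. Z1 = {0}; Z2 = ∅; fixed.
Sat(AG ~q) = ∅
Sat((AG ~q) | r) = {0, 2, 3}
Sat(AX ((AG ~q) | r)) = {s : every successor in {0, 2, 3}} = {0, 2}
A[q U AX ((AG ~q) | r)]: least fixpoint, start Z0 = Sat(AX ((AG ~q) | r)) = {0, 2}, add states in Sat(q) with every successor in Z. Already a fixed point.
Sat(A[q U AX ((AG ~q) | r)]) = {0, 2}
5 ∉ Sat(A[q U AX ((AG ~q) | r)]) = {0, 2}, so the formula does not hold at 5.

No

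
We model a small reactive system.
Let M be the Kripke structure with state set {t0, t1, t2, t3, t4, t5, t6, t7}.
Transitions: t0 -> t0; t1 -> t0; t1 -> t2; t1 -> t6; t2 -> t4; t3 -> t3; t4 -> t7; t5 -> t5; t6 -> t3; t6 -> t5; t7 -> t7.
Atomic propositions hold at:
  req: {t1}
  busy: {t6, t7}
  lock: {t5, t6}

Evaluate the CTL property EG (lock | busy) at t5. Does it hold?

Yes

Sat(lock | busy) = {t5, t6, t7}
EG (lock | busy): greatest fixpoint, start Z0 = {t5, t6, t7}, keep only states in Sat with some successor in Z. Already a fixed point.
Sat(EG (lock | busy)) = {t5, t6, t7}
t5 ∈ Sat(EG (lock | busy)) = {t5, t6, t7}, so the formula holds at t5.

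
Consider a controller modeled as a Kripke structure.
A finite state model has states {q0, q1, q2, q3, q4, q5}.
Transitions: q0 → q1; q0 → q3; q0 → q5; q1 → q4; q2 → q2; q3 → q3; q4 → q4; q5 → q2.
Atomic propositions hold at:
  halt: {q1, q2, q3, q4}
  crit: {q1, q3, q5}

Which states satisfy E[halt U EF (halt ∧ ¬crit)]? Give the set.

Sat(¬crit) = {q0, q2, q4}
Sat(halt ∧ ¬crit) = {q2, q4}
EF (halt ∧ ¬crit): least fixpoint, start Z0 = {q2, q4}, add states with some successor in Z. Z1 = {q1, q2, q4, q5}; Z2 = {q0, q1, q2, q4, q5}; fixed.
Sat(EF (halt ∧ ¬crit)) = {q0, q1, q2, q4, q5}
E[halt U EF (halt ∧ ¬crit)]: least fixpoint, start Z0 = Sat(EF (halt ∧ ¬crit)) = {q0, q1, q2, q4, q5}, add states in Sat(halt) with some successor in Z. Already a fixed point.
Sat(E[halt U EF (halt ∧ ¬crit)]) = {q0, q1, q2, q4, q5}

{q0, q1, q2, q4, q5}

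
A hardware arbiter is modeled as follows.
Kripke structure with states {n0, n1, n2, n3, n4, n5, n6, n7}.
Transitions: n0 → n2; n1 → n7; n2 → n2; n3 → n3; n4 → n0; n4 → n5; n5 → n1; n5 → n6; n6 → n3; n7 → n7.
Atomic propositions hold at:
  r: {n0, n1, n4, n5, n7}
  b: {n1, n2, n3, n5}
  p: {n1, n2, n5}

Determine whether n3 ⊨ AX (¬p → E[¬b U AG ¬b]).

No

Sat(¬p) = {n0, n3, n4, n6, n7}
Sat(¬b) = {n0, n4, n6, n7}
AG ¬b: greatest fixpoint, start Z0 = {n0, n4, n6, n7}, keep only states in Sat with every successor in Z. Z1 = {n7}; fixed.
Sat(AG ¬b) = {n7}
E[¬b U AG ¬b]: least fixpoint, start Z0 = Sat(AG ¬b) = {n7}, add states in Sat(¬b) with some successor in Z. Already a fixed point.
Sat(E[¬b U AG ¬b]) = {n7}
Sat(¬p → E[¬b U AG ¬b]) = {n1, n2, n5, n7}
Sat(AX (¬p → E[¬b U AG ¬b])) = {s : every successor in {n1, n2, n5, n7}} = {n0, n1, n2, n7}
n3 ∉ Sat(AX (¬p → E[¬b U AG ¬b])) = {n0, n1, n2, n7}, so the formula does not hold at n3.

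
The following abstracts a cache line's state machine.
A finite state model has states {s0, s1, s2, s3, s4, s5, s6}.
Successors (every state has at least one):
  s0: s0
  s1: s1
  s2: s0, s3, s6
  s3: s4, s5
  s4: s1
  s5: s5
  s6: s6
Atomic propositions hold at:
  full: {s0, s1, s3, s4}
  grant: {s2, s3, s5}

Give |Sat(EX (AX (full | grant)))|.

Sat(full | grant) = {s0, s1, s2, s3, s4, s5}
Sat(AX (full | grant)) = {s : every successor in {s0, s1, s2, s3, s4, s5}} = {s0, s1, s3, s4, s5}
Sat(EX (AX (full | grant))) = {s : some successor in {s0, s1, s3, s4, s5}} = {s0, s1, s2, s3, s4, s5}
|Sat(EX (AX (full | grant)))| = |{s0, s1, s2, s3, s4, s5}| = 6.

6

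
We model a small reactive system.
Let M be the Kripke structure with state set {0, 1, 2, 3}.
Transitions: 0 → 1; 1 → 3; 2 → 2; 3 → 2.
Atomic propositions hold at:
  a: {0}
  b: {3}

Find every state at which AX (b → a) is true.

{0, 2, 3}

Sat(b → a) = {0, 1, 2}
Sat(AX (b → a)) = {s : every successor in {0, 1, 2}} = {0, 2, 3}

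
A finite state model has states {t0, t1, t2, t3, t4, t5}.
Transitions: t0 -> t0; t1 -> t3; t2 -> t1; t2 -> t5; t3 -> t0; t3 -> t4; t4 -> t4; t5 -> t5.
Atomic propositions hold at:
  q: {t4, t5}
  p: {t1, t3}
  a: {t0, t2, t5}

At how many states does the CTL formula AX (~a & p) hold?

1

Sat(~a) = {t1, t3, t4}
Sat(~a & p) = {t1, t3}
Sat(AX (~a & p)) = {s : every successor in {t1, t3}} = {t1}
|Sat(AX (~a & p))| = |{t1}| = 1.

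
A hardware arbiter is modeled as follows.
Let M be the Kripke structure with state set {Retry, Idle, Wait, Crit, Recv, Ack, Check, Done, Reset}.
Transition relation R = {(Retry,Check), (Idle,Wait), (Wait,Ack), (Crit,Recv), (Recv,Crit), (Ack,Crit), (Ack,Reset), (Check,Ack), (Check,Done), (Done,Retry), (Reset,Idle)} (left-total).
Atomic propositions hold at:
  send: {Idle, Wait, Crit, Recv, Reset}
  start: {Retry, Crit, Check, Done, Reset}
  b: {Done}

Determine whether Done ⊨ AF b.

AF b: least fixpoint, start Z0 = {Done}, add states with every successor in Z. Already a fixed point.
Sat(AF b) = {Done}
Done ∈ Sat(AF b) = {Done}, so the formula holds at Done.

Yes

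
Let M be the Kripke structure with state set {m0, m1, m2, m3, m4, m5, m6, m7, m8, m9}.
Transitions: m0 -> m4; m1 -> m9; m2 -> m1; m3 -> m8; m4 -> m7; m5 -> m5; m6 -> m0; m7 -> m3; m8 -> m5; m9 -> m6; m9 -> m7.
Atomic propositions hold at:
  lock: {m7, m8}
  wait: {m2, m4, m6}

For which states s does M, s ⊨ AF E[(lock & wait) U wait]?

Sat(lock & wait) = ∅
E[(lock & wait) U wait]: least fixpoint, start Z0 = Sat(wait) = {m2, m4, m6}, add states in Sat(lock & wait) with some successor in Z. Already a fixed point.
Sat(E[(lock & wait) U wait]) = {m2, m4, m6}
AF E[(lock & wait) U wait]: least fixpoint, start Z0 = {m2, m4, m6}, add states with every successor in Z. Z1 = {m0, m2, m4, m6}; fixed.
Sat(AF E[(lock & wait) U wait]) = {m0, m2, m4, m6}

{m0, m2, m4, m6}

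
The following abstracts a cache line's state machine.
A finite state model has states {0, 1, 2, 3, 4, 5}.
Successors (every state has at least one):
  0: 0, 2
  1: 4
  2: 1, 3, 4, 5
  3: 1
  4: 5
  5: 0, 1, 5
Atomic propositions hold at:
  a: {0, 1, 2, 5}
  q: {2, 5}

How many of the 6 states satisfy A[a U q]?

2

A[a U q]: least fixpoint, start Z0 = Sat(q) = {2, 5}, add states in Sat(a) with every successor in Z. Already a fixed point.
Sat(A[a U q]) = {2, 5}
|Sat(A[a U q])| = |{2, 5}| = 2.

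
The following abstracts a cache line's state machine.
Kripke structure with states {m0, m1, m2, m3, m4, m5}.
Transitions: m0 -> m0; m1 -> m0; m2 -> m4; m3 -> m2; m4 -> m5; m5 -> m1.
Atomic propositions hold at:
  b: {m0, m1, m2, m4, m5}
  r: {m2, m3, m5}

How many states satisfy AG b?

AG b: greatest fixpoint, start Z0 = {m0, m1, m2, m4, m5}, keep only states in Sat with every successor in Z. Already a fixed point.
Sat(AG b) = {m0, m1, m2, m4, m5}
|Sat(AG b)| = |{m0, m1, m2, m4, m5}| = 5.

5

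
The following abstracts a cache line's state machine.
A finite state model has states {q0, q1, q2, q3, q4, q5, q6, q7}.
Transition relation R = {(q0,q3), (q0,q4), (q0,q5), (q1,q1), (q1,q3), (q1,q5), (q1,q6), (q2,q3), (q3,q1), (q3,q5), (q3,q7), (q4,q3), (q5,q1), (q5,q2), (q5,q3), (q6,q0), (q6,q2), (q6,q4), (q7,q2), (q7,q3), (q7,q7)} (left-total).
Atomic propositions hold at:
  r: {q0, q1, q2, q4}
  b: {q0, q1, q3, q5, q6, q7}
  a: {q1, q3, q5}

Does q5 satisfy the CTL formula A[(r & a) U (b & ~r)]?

Sat(r & a) = {q1}
Sat(~r) = {q3, q5, q6, q7}
Sat(b & ~r) = {q3, q5, q6, q7}
A[(r & a) U (b & ~r)]: least fixpoint, start Z0 = Sat((b & ~r)) = {q3, q5, q6, q7}, add states in Sat(r & a) with every successor in Z. Already a fixed point.
Sat(A[(r & a) U (b & ~r)]) = {q3, q5, q6, q7}
q5 ∈ Sat(A[(r & a) U (b & ~r)]) = {q3, q5, q6, q7}, so the formula holds at q5.

Yes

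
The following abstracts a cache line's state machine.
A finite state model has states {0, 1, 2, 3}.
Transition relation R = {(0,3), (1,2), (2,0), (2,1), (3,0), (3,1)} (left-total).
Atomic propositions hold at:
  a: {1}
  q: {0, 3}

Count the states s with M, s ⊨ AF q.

AF q: least fixpoint, start Z0 = {0, 3}, add states with every successor in Z. Already a fixed point.
Sat(AF q) = {0, 3}
|Sat(AF q)| = |{0, 3}| = 2.

2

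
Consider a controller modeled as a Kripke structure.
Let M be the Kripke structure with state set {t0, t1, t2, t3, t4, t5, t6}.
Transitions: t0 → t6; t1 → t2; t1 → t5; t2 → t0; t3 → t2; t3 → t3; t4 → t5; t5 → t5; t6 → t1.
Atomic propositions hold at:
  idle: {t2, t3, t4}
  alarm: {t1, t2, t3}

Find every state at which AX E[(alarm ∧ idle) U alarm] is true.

{t3, t6}

Sat(alarm ∧ idle) = {t2, t3}
E[(alarm ∧ idle) U alarm]: least fixpoint, start Z0 = Sat(alarm) = {t1, t2, t3}, add states in Sat(alarm ∧ idle) with some successor in Z. Already a fixed point.
Sat(E[(alarm ∧ idle) U alarm]) = {t1, t2, t3}
Sat(AX E[(alarm ∧ idle) U alarm]) = {s : every successor in {t1, t2, t3}} = {t3, t6}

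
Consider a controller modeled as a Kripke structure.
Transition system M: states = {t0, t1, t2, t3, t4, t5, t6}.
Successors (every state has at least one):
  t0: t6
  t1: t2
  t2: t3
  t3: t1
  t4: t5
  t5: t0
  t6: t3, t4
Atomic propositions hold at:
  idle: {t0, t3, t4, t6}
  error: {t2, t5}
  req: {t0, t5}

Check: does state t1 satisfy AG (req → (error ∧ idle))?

Sat(error ∧ idle) = ∅
Sat(req → (error ∧ idle)) = {t1, t2, t3, t4, t6}
AG (req → (error ∧ idle)): greatest fixpoint, start Z0 = {t1, t2, t3, t4, t6}, keep only states in Sat with every successor in Z. Z1 = {t1, t2, t3, t6}; Z2 = {t1, t2, t3}; fixed.
Sat(AG (req → (error ∧ idle))) = {t1, t2, t3}
t1 ∈ Sat(AG (req → (error ∧ idle))) = {t1, t2, t3}, so the formula holds at t1.

Yes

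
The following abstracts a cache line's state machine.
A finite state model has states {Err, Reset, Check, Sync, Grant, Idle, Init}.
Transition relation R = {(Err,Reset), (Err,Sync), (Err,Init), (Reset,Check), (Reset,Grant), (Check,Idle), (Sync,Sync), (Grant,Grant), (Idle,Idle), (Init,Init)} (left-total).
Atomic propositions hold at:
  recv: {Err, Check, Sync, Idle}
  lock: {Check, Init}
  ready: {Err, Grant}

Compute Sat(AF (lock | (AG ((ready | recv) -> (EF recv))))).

{Check, Sync, Idle, Init}

Sat(ready | recv) = {Err, Check, Sync, Grant, Idle}
EF recv: least fixpoint, start Z0 = {Err, Check, Sync, Idle}, add states with some successor in Z. Z1 = {Err, Reset, Check, Sync, Idle}; fixed.
Sat(EF recv) = {Err, Reset, Check, Sync, Idle}
Sat((ready | recv) -> (EF recv)) = {Err, Reset, Check, Sync, Idle, Init}
AG ((ready | recv) -> (EF recv)): greatest fixpoint, start Z0 = {Err, Reset, Check, Sync, Idle, Init}, keep only states in Sat with every successor in Z. Z1 = {Err, Check, Sync, Idle, Init}; Z2 = {Check, Sync, Idle, Init}; fixed.
Sat(AG ((ready | recv) -> (EF recv))) = {Check, Sync, Idle, Init}
Sat(lock | (AG ((ready | recv) -> (EF recv)))) = {Check, Sync, Idle, Init}
AF (lock | (AG ((ready | recv) -> (EF recv)))): least fixpoint, start Z0 = {Check, Sync, Idle, Init}, add states with every successor in Z. Already a fixed point.
Sat(AF (lock | (AG ((ready | recv) -> (EF recv))))) = {Check, Sync, Idle, Init}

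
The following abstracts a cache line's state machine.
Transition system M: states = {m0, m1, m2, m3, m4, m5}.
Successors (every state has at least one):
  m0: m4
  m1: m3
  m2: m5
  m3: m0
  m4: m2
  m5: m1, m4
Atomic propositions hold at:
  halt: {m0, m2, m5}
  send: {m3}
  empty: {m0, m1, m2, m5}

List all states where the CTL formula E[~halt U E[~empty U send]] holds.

Sat(~halt) = {m1, m3, m4}
Sat(~empty) = {m3, m4}
E[~empty U send]: least fixpoint, start Z0 = Sat(send) = {m3}, add states in Sat(~empty) with some successor in Z. Already a fixed point.
Sat(E[~empty U send]) = {m3}
E[~halt U E[~empty U send]]: least fixpoint, start Z0 = Sat(E[~empty U send]) = {m3}, add states in Sat(~halt) with some successor in Z. Z1 = {m1, m3}; fixed.
Sat(E[~halt U E[~empty U send]]) = {m1, m3}

{m1, m3}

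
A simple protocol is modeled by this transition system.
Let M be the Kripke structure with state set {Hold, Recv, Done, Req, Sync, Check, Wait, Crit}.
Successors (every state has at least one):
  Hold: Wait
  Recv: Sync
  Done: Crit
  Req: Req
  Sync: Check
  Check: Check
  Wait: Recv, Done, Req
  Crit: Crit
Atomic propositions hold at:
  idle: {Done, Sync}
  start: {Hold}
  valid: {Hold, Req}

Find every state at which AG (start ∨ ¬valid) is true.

{Recv, Done, Sync, Check, Crit}

Sat(¬valid) = {Recv, Done, Sync, Check, Wait, Crit}
Sat(start ∨ ¬valid) = {Hold, Recv, Done, Sync, Check, Wait, Crit}
AG (start ∨ ¬valid): greatest fixpoint, start Z0 = {Hold, Recv, Done, Sync, Check, Wait, Crit}, keep only states in Sat with every successor in Z. Z1 = {Hold, Recv, Done, Sync, Check, Crit}; Z2 = {Recv, Done, Sync, Check, Crit}; fixed.
Sat(AG (start ∨ ¬valid)) = {Recv, Done, Sync, Check, Crit}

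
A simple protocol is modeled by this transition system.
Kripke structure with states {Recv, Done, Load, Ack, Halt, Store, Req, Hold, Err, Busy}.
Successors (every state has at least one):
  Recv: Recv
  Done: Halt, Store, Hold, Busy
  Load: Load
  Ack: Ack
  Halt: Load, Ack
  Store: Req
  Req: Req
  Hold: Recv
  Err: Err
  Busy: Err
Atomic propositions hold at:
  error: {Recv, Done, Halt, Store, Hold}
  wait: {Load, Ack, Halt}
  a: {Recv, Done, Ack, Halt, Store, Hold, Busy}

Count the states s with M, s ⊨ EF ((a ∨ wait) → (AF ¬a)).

Sat(a ∨ wait) = {Recv, Done, Load, Ack, Halt, Store, Hold, Busy}
Sat(¬a) = {Load, Req, Err}
AF ¬a: least fixpoint, start Z0 = {Load, Req, Err}, add states with every successor in Z. Z1 = {Load, Store, Req, Err, Busy}; fixed.
Sat(AF ¬a) = {Load, Store, Req, Err, Busy}
Sat((a ∨ wait) → (AF ¬a)) = {Load, Store, Req, Err, Busy}
EF ((a ∨ wait) → (AF ¬a)): least fixpoint, start Z0 = {Load, Store, Req, Err, Busy}, add states with some successor in Z. Z1 = {Done, Load, Halt, Store, Req, Err, Busy}; fixed.
Sat(EF ((a ∨ wait) → (AF ¬a))) = {Done, Load, Halt, Store, Req, Err, Busy}
|Sat(EF ((a ∨ wait) → (AF ¬a)))| = |{Done, Load, Halt, Store, Req, Err, Busy}| = 7.

7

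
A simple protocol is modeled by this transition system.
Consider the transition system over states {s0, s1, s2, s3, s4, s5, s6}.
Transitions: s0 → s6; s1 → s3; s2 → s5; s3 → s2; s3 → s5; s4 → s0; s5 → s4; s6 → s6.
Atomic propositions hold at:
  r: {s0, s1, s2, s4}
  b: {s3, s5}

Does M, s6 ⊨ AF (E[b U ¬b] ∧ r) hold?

Sat(¬b) = {s0, s1, s2, s4, s6}
E[b U ¬b]: least fixpoint, start Z0 = Sat(¬b) = {s0, s1, s2, s4, s6}, add states in Sat(b) with some successor in Z. Z1 = {s0, s1, s2, s3, s4, s5, s6}; fixed.
Sat(E[b U ¬b]) = {s0, s1, s2, s3, s4, s5, s6}
Sat(E[b U ¬b] ∧ r) = {s0, s1, s2, s4}
AF (E[b U ¬b] ∧ r): least fixpoint, start Z0 = {s0, s1, s2, s4}, add states with every successor in Z. Z1 = {s0, s1, s2, s4, s5}; Z2 = {s0, s1, s2, s3, s4, s5}; fixed.
Sat(AF (E[b U ¬b] ∧ r)) = {s0, s1, s2, s3, s4, s5}
s6 ∉ Sat(AF (E[b U ¬b] ∧ r)) = {s0, s1, s2, s3, s4, s5}, so the formula does not hold at s6.

No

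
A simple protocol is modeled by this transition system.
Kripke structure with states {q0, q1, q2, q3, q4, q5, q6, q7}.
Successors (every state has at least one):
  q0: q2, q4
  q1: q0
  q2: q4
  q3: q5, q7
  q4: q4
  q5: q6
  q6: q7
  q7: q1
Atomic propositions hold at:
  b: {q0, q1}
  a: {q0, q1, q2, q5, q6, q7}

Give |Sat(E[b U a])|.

E[b U a]: least fixpoint, start Z0 = Sat(a) = {q0, q1, q2, q5, q6, q7}, add states in Sat(b) with some successor in Z. Already a fixed point.
Sat(E[b U a]) = {q0, q1, q2, q5, q6, q7}
|Sat(E[b U a])| = |{q0, q1, q2, q5, q6, q7}| = 6.

6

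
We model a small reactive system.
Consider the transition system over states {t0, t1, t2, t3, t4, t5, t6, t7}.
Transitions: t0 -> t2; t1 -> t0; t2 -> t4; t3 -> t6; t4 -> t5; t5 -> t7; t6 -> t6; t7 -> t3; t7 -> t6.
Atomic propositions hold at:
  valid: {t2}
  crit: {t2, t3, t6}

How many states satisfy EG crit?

2

EG crit: greatest fixpoint, start Z0 = {t2, t3, t6}, keep only states in Sat with some successor in Z. Z1 = {t3, t6}; fixed.
Sat(EG crit) = {t3, t6}
|Sat(EG crit)| = |{t3, t6}| = 2.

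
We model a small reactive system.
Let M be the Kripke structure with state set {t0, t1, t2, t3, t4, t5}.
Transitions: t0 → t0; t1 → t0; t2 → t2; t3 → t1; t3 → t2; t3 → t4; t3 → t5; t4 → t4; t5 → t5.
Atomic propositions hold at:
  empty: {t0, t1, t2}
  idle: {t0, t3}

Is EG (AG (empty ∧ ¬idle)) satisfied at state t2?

Yes

Sat(¬idle) = {t1, t2, t4, t5}
Sat(empty ∧ ¬idle) = {t1, t2}
AG (empty ∧ ¬idle): greatest fixpoint, start Z0 = {t1, t2}, keep only states in Sat with every successor in Z. Z1 = {t2}; fixed.
Sat(AG (empty ∧ ¬idle)) = {t2}
EG (AG (empty ∧ ¬idle)): greatest fixpoint, start Z0 = {t2}, keep only states in Sat with some successor in Z. Already a fixed point.
Sat(EG (AG (empty ∧ ¬idle))) = {t2}
t2 ∈ Sat(EG (AG (empty ∧ ¬idle))) = {t2}, so the formula holds at t2.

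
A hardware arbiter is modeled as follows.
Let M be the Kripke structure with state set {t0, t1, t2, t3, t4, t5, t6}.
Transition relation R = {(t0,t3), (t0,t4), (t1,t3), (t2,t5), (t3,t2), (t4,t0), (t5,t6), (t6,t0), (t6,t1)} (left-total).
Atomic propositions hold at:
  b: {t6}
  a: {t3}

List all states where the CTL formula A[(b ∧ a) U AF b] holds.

Sat(b ∧ a) = ∅
AF b: least fixpoint, start Z0 = {t6}, add states with every successor in Z. Z1 = {t5, t6}; Z2 = {t2, t5, t6}; Z3 = {t2, t3, t5, t6}; Z4 = {t1, t2, t3, t5, t6}; fixed.
Sat(AF b) = {t1, t2, t3, t5, t6}
A[(b ∧ a) U AF b]: least fixpoint, start Z0 = Sat(AF b) = {t1, t2, t3, t5, t6}, add states in Sat(b ∧ a) with every successor in Z. Already a fixed point.
Sat(A[(b ∧ a) U AF b]) = {t1, t2, t3, t5, t6}

{t1, t2, t3, t5, t6}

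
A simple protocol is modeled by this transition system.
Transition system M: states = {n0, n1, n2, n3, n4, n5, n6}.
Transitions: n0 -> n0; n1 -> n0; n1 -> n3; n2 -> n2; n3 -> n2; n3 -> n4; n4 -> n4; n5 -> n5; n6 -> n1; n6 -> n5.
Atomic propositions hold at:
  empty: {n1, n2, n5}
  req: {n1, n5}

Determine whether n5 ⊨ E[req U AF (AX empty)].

Sat(AX empty) = {s : every successor in {n1, n2, n5}} = {n2, n5, n6}
AF (AX empty): least fixpoint, start Z0 = {n2, n5, n6}, add states with every successor in Z. Already a fixed point.
Sat(AF (AX empty)) = {n2, n5, n6}
E[req U AF (AX empty)]: least fixpoint, start Z0 = Sat(AF (AX empty)) = {n2, n5, n6}, add states in Sat(req) with some successor in Z. Already a fixed point.
Sat(E[req U AF (AX empty)]) = {n2, n5, n6}
n5 ∈ Sat(E[req U AF (AX empty)]) = {n2, n5, n6}, so the formula holds at n5.

Yes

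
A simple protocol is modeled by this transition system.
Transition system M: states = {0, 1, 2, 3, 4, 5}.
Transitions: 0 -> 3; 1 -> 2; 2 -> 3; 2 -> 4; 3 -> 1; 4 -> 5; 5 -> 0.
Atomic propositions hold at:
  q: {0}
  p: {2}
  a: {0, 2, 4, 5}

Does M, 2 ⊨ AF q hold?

No

AF q: least fixpoint, start Z0 = {0}, add states with every successor in Z. Z1 = {0, 5}; Z2 = {0, 4, 5}; fixed.
Sat(AF q) = {0, 4, 5}
2 ∉ Sat(AF q) = {0, 4, 5}, so the formula does not hold at 2.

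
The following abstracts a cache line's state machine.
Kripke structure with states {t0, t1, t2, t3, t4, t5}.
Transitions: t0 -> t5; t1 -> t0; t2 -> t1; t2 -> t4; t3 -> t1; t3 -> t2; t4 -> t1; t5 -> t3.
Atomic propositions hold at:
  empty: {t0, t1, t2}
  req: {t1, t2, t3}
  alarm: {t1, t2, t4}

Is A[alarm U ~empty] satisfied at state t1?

No

Sat(~empty) = {t3, t4, t5}
A[alarm U ~empty]: least fixpoint, start Z0 = Sat(~empty) = {t3, t4, t5}, add states in Sat(alarm) with every successor in Z. Already a fixed point.
Sat(A[alarm U ~empty]) = {t3, t4, t5}
t1 ∉ Sat(A[alarm U ~empty]) = {t3, t4, t5}, so the formula does not hold at t1.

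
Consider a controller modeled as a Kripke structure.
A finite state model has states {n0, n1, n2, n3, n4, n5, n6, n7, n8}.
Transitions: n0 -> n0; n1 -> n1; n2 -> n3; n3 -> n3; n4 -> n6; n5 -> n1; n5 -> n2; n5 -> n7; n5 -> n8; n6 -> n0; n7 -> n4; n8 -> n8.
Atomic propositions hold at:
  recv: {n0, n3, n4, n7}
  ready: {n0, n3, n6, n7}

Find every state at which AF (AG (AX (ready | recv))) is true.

Sat(ready | recv) = {n0, n3, n4, n6, n7}
Sat(AX (ready | recv)) = {s : every successor in {n0, n3, n4, n6, n7}} = {n0, n2, n3, n4, n6, n7}
AG (AX (ready | recv)): greatest fixpoint, start Z0 = {n0, n2, n3, n4, n6, n7}, keep only states in Sat with every successor in Z. Already a fixed point.
Sat(AG (AX (ready | recv))) = {n0, n2, n3, n4, n6, n7}
AF (AG (AX (ready | recv))): least fixpoint, start Z0 = {n0, n2, n3, n4, n6, n7}, add states with every successor in Z. Already a fixed point.
Sat(AF (AG (AX (ready | recv)))) = {n0, n2, n3, n4, n6, n7}

{n0, n2, n3, n4, n6, n7}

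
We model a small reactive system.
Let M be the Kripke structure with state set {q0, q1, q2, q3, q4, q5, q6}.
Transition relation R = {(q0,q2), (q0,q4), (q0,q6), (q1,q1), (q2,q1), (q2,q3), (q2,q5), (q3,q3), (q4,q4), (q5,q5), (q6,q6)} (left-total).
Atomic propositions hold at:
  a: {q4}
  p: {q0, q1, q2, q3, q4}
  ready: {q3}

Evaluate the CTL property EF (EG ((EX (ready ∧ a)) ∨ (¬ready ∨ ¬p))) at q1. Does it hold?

Yes

Sat(ready ∧ a) = ∅
Sat(EX (ready ∧ a)) = {s : some successor in ∅} = ∅
Sat(¬ready) = {q0, q1, q2, q4, q5, q6}
Sat(¬p) = {q5, q6}
Sat(¬ready ∨ ¬p) = {q0, q1, q2, q4, q5, q6}
Sat((EX (ready ∧ a)) ∨ (¬ready ∨ ¬p)) = {q0, q1, q2, q4, q5, q6}
EG ((EX (ready ∧ a)) ∨ (¬ready ∨ ¬p)): greatest fixpoint, start Z0 = {q0, q1, q2, q4, q5, q6}, keep only states in Sat with some successor in Z. Already a fixed point.
Sat(EG ((EX (ready ∧ a)) ∨ (¬ready ∨ ¬p))) = {q0, q1, q2, q4, q5, q6}
EF (EG ((EX (ready ∧ a)) ∨ (¬ready ∨ ¬p))): least fixpoint, start Z0 = {q0, q1, q2, q4, q5, q6}, add states with some successor in Z. Already a fixed point.
Sat(EF (EG ((EX (ready ∧ a)) ∨ (¬ready ∨ ¬p)))) = {q0, q1, q2, q4, q5, q6}
q1 ∈ Sat(EF (EG ((EX (ready ∧ a)) ∨ (¬ready ∨ ¬p)))) = {q0, q1, q2, q4, q5, q6}, so the formula holds at q1.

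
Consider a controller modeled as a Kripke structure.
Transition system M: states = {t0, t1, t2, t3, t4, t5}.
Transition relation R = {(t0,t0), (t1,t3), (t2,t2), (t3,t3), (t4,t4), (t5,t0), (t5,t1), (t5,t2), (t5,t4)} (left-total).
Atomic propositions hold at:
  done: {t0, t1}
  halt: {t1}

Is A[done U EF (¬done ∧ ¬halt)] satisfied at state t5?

Yes

Sat(¬done) = {t2, t3, t4, t5}
Sat(¬halt) = {t0, t2, t3, t4, t5}
Sat(¬done ∧ ¬halt) = {t2, t3, t4, t5}
EF (¬done ∧ ¬halt): least fixpoint, start Z0 = {t2, t3, t4, t5}, add states with some successor in Z. Z1 = {t1, t2, t3, t4, t5}; fixed.
Sat(EF (¬done ∧ ¬halt)) = {t1, t2, t3, t4, t5}
A[done U EF (¬done ∧ ¬halt)]: least fixpoint, start Z0 = Sat(EF (¬done ∧ ¬halt)) = {t1, t2, t3, t4, t5}, add states in Sat(done) with every successor in Z. Already a fixed point.
Sat(A[done U EF (¬done ∧ ¬halt)]) = {t1, t2, t3, t4, t5}
t5 ∈ Sat(A[done U EF (¬done ∧ ¬halt)]) = {t1, t2, t3, t4, t5}, so the formula holds at t5.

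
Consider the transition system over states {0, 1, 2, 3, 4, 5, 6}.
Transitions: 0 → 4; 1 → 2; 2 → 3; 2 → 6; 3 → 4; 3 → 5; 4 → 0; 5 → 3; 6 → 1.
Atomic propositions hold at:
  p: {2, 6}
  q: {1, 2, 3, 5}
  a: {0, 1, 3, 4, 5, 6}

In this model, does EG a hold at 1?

EG a: greatest fixpoint, start Z0 = {0, 1, 3, 4, 5, 6}, keep only states in Sat with some successor in Z. Z1 = {0, 3, 4, 5, 6}; Z2 = {0, 3, 4, 5}; fixed.
Sat(EG a) = {0, 3, 4, 5}
1 ∉ Sat(EG a) = {0, 3, 4, 5}, so the formula does not hold at 1.

No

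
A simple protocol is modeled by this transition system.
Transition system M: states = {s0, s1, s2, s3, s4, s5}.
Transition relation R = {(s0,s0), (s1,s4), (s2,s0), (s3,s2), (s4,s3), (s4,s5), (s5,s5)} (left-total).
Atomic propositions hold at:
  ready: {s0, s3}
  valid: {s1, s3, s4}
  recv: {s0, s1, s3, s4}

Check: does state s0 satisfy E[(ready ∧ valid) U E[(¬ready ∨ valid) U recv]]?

Sat(ready ∧ valid) = {s3}
Sat(¬ready) = {s1, s2, s4, s5}
Sat(¬ready ∨ valid) = {s1, s2, s3, s4, s5}
E[(¬ready ∨ valid) U recv]: least fixpoint, start Z0 = Sat(recv) = {s0, s1, s3, s4}, add states in Sat(¬ready ∨ valid) with some successor in Z. Z1 = {s0, s1, s2, s3, s4}; fixed.
Sat(E[(¬ready ∨ valid) U recv]) = {s0, s1, s2, s3, s4}
E[(ready ∧ valid) U E[(¬ready ∨ valid) U recv]]: least fixpoint, start Z0 = Sat(E[(¬ready ∨ valid) U recv]) = {s0, s1, s2, s3, s4}, add states in Sat(ready ∧ valid) with some successor in Z. Already a fixed point.
Sat(E[(ready ∧ valid) U E[(¬ready ∨ valid) U recv]]) = {s0, s1, s2, s3, s4}
s0 ∈ Sat(E[(ready ∧ valid) U E[(¬ready ∨ valid) U recv]]) = {s0, s1, s2, s3, s4}, so the formula holds at s0.

Yes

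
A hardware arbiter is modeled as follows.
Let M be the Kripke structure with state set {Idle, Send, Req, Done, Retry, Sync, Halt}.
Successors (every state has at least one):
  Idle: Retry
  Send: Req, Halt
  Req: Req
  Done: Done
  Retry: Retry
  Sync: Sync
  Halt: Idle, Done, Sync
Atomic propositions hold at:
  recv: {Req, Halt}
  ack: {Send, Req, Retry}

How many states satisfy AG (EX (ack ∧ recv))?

1

Sat(ack ∧ recv) = {Req}
Sat(EX (ack ∧ recv)) = {s : some successor in {Req}} = {Send, Req}
AG (EX (ack ∧ recv)): greatest fixpoint, start Z0 = {Send, Req}, keep only states in Sat with every successor in Z. Z1 = {Req}; fixed.
Sat(AG (EX (ack ∧ recv))) = {Req}
|Sat(AG (EX (ack ∧ recv)))| = |{Req}| = 1.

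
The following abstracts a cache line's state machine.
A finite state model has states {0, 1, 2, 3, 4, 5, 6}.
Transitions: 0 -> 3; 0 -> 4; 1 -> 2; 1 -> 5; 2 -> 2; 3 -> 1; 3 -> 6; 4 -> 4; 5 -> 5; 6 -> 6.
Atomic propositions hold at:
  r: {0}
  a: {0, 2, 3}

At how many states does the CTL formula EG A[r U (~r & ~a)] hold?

Sat(~r) = {1, 2, 3, 4, 5, 6}
Sat(~a) = {1, 4, 5, 6}
Sat(~r & ~a) = {1, 4, 5, 6}
A[r U (~r & ~a)]: least fixpoint, start Z0 = Sat((~r & ~a)) = {1, 4, 5, 6}, add states in Sat(r) with every successor in Z. Already a fixed point.
Sat(A[r U (~r & ~a)]) = {1, 4, 5, 6}
EG A[r U (~r & ~a)]: greatest fixpoint, start Z0 = {1, 4, 5, 6}, keep only states in Sat with some successor in Z. Already a fixed point.
Sat(EG A[r U (~r & ~a)]) = {1, 4, 5, 6}
|Sat(EG A[r U (~r & ~a)])| = |{1, 4, 5, 6}| = 4.

4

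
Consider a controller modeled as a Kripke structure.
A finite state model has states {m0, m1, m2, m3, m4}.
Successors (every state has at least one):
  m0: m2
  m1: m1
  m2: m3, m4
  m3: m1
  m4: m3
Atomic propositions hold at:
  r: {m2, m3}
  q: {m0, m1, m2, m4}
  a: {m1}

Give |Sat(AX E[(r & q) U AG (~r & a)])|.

2

Sat(r & q) = {m2}
Sat(~r) = {m0, m1, m4}
Sat(~r & a) = {m1}
AG (~r & a): greatest fixpoint, start Z0 = {m1}, keep only states in Sat with every successor in Z. Already a fixed point.
Sat(AG (~r & a)) = {m1}
E[(r & q) U AG (~r & a)]: least fixpoint, start Z0 = Sat(AG (~r & a)) = {m1}, add states in Sat(r & q) with some successor in Z. Already a fixed point.
Sat(E[(r & q) U AG (~r & a)]) = {m1}
Sat(AX E[(r & q) U AG (~r & a)]) = {s : every successor in {m1}} = {m1, m3}
|Sat(AX E[(r & q) U AG (~r & a)])| = |{m1, m3}| = 2.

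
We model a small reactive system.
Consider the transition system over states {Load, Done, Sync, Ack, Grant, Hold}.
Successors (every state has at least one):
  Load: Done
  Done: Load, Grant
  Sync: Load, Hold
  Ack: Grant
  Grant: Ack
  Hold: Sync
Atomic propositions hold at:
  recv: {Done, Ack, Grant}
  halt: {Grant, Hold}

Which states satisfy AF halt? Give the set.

AF halt: least fixpoint, start Z0 = {Grant, Hold}, add states with every successor in Z. Z1 = {Ack, Grant, Hold}; fixed.
Sat(AF halt) = {Ack, Grant, Hold}

{Ack, Grant, Hold}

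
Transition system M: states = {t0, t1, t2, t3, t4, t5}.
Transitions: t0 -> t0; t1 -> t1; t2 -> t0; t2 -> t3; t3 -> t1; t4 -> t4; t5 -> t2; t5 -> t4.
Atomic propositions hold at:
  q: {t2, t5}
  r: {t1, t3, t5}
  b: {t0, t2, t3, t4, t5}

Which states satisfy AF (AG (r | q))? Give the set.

Sat(r | q) = {t1, t2, t3, t5}
AG (r | q): greatest fixpoint, start Z0 = {t1, t2, t3, t5}, keep only states in Sat with every successor in Z. Z1 = {t1, t3}; fixed.
Sat(AG (r | q)) = {t1, t3}
AF (AG (r | q)): least fixpoint, start Z0 = {t1, t3}, add states with every successor in Z. Already a fixed point.
Sat(AF (AG (r | q))) = {t1, t3}

{t1, t3}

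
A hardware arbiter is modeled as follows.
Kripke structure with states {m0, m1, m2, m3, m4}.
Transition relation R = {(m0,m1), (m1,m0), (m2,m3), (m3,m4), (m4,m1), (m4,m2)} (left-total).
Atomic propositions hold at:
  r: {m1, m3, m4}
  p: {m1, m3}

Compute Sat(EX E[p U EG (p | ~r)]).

Sat(~r) = {m0, m2}
Sat(p | ~r) = {m0, m1, m2, m3}
EG (p | ~r): greatest fixpoint, start Z0 = {m0, m1, m2, m3}, keep only states in Sat with some successor in Z. Z1 = {m0, m1, m2}; Z2 = {m0, m1}; fixed.
Sat(EG (p | ~r)) = {m0, m1}
E[p U EG (p | ~r)]: least fixpoint, start Z0 = Sat(EG (p | ~r)) = {m0, m1}, add states in Sat(p) with some successor in Z. Already a fixed point.
Sat(E[p U EG (p | ~r)]) = {m0, m1}
Sat(EX E[p U EG (p | ~r)]) = {s : some successor in {m0, m1}} = {m0, m1, m4}

{m0, m1, m4}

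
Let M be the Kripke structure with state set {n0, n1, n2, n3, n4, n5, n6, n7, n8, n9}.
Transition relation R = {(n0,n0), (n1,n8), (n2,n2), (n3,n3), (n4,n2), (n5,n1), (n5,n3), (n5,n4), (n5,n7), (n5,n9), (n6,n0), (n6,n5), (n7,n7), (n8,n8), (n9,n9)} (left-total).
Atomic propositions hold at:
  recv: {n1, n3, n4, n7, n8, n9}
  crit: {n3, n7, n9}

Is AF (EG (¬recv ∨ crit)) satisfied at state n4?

Sat(¬recv) = {n0, n2, n5, n6}
Sat(¬recv ∨ crit) = {n0, n2, n3, n5, n6, n7, n9}
EG (¬recv ∨ crit): greatest fixpoint, start Z0 = {n0, n2, n3, n5, n6, n7, n9}, keep only states in Sat with some successor in Z. Already a fixed point.
Sat(EG (¬recv ∨ crit)) = {n0, n2, n3, n5, n6, n7, n9}
AF (EG (¬recv ∨ crit)): least fixpoint, start Z0 = {n0, n2, n3, n5, n6, n7, n9}, add states with every successor in Z. Z1 = {n0, n2, n3, n4, n5, n6, n7, n9}; fixed.
Sat(AF (EG (¬recv ∨ crit))) = {n0, n2, n3, n4, n5, n6, n7, n9}
n4 ∈ Sat(AF (EG (¬recv ∨ crit))) = {n0, n2, n3, n4, n5, n6, n7, n9}, so the formula holds at n4.

Yes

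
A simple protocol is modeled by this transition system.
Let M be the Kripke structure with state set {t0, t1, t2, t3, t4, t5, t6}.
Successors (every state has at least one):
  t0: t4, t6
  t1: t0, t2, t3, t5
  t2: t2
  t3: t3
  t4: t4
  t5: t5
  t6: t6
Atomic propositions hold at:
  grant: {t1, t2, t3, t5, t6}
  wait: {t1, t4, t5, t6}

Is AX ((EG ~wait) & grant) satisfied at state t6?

No

Sat(~wait) = {t0, t2, t3}
EG ~wait: greatest fixpoint, start Z0 = {t0, t2, t3}, keep only states in Sat with some successor in Z. Z1 = {t2, t3}; fixed.
Sat(EG ~wait) = {t2, t3}
Sat((EG ~wait) & grant) = {t2, t3}
Sat(AX ((EG ~wait) & grant)) = {s : every successor in {t2, t3}} = {t2, t3}
t6 ∉ Sat(AX ((EG ~wait) & grant)) = {t2, t3}, so the formula does not hold at t6.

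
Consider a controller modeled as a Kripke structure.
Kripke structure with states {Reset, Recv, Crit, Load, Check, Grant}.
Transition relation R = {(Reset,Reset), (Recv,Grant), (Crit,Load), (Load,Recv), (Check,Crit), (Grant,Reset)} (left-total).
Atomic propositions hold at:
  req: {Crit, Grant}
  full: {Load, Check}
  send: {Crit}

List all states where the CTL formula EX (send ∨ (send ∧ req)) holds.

Sat(send ∧ req) = {Crit}
Sat(send ∨ (send ∧ req)) = {Crit}
Sat(EX (send ∨ (send ∧ req))) = {s : some successor in {Crit}} = {Check}

{Check}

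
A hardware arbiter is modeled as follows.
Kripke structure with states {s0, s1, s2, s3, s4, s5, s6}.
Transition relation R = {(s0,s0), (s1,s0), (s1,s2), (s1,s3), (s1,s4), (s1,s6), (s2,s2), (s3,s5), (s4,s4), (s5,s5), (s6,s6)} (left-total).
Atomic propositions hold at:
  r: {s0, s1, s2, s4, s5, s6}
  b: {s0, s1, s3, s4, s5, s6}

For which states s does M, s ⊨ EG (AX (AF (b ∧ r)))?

{s0, s3, s4, s5, s6}

Sat(b ∧ r) = {s0, s1, s4, s5, s6}
AF (b ∧ r): least fixpoint, start Z0 = {s0, s1, s4, s5, s6}, add states with every successor in Z. Z1 = {s0, s1, s3, s4, s5, s6}; fixed.
Sat(AF (b ∧ r)) = {s0, s1, s3, s4, s5, s6}
Sat(AX (AF (b ∧ r))) = {s : every successor in {s0, s1, s3, s4, s5, s6}} = {s0, s3, s4, s5, s6}
EG (AX (AF (b ∧ r))): greatest fixpoint, start Z0 = {s0, s3, s4, s5, s6}, keep only states in Sat with some successor in Z. Already a fixed point.
Sat(EG (AX (AF (b ∧ r)))) = {s0, s3, s4, s5, s6}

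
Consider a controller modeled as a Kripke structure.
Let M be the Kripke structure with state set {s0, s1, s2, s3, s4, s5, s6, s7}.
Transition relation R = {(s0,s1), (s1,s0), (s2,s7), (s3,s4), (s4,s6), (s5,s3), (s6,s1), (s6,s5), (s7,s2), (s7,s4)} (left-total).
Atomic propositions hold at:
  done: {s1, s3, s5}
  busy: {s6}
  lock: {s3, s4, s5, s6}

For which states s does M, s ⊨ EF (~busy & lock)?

{s2, s3, s4, s5, s6, s7}

Sat(~busy) = {s0, s1, s2, s3, s4, s5, s7}
Sat(~busy & lock) = {s3, s4, s5}
EF (~busy & lock): least fixpoint, start Z0 = {s3, s4, s5}, add states with some successor in Z. Z1 = {s3, s4, s5, s6, s7}; Z2 = {s2, s3, s4, s5, s6, s7}; fixed.
Sat(EF (~busy & lock)) = {s2, s3, s4, s5, s6, s7}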